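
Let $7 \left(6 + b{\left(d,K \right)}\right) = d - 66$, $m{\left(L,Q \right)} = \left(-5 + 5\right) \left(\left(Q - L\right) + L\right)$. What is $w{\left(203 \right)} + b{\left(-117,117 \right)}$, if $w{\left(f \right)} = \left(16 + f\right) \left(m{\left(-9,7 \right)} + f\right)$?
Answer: $\frac{310974}{7} \approx 44425.0$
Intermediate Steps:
$m{\left(L,Q \right)} = 0$ ($m{\left(L,Q \right)} = 0 Q = 0$)
$b{\left(d,K \right)} = - \frac{108}{7} + \frac{d}{7}$ ($b{\left(d,K \right)} = -6 + \frac{d - 66}{7} = -6 + \frac{-66 + d}{7} = -6 + \left(- \frac{66}{7} + \frac{d}{7}\right) = - \frac{108}{7} + \frac{d}{7}$)
$w{\left(f \right)} = f \left(16 + f\right)$ ($w{\left(f \right)} = \left(16 + f\right) \left(0 + f\right) = \left(16 + f\right) f = f \left(16 + f\right)$)
$w{\left(203 \right)} + b{\left(-117,117 \right)} = 203 \left(16 + 203\right) + \left(- \frac{108}{7} + \frac{1}{7} \left(-117\right)\right) = 203 \cdot 219 - \frac{225}{7} = 44457 - \frac{225}{7} = \frac{310974}{7}$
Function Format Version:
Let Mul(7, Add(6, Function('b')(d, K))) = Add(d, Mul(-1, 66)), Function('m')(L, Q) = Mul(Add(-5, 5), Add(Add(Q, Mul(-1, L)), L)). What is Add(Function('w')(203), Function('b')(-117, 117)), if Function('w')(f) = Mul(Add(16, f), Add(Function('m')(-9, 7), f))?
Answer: Rational(310974, 7) ≈ 44425.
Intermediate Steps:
Function('m')(L, Q) = 0 (Function('m')(L, Q) = Mul(0, Q) = 0)
Function('b')(d, K) = Add(Rational(-108, 7), Mul(Rational(1, 7), d)) (Function('b')(d, K) = Add(-6, Mul(Rational(1, 7), Add(d, Mul(-1, 66)))) = Add(-6, Mul(Rational(1, 7), Add(d, -66))) = Add(-6, Mul(Rational(1, 7), Add(-66, d))) = Add(-6, Add(Rational(-66, 7), Mul(Rational(1, 7), d))) = Add(Rational(-108, 7), Mul(Rational(1, 7), d)))
Function('w')(f) = Mul(f, Add(16, f)) (Function('w')(f) = Mul(Add(16, f), Add(0, f)) = Mul(Add(16, f), f) = Mul(f, Add(16, f)))
Add(Function('w')(203), Function('b')(-117, 117)) = Add(Mul(203, Add(16, 203)), Add(Rational(-108, 7), Mul(Rational(1, 7), -117))) = Add(Mul(203, 219), Add(Rational(-108, 7), Rational(-117, 7))) = Add(44457, Rational(-225, 7)) = Rational(310974, 7)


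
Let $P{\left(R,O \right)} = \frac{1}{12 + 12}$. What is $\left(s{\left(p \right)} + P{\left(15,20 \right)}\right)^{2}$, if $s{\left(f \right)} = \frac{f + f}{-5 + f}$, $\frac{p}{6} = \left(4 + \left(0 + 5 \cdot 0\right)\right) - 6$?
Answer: $\frac{351649}{166464} \approx 2.1125$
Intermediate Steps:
$P{\left(R,O \right)} = \frac{1}{24}$
$p = -12$ ($p = 6 \left(\left(4 + \left(0 + 5 \cdot 0\right)\right) - 6\right) = 6 \left(\left(4 + \left(0 + 0\right)\right) - 6\right) = 6 \left(\left(4 + 0\right) - 6\right) = 6 \left(4 - 6\right) = 6 \left(-2\right) = -12$)
$s{\left(f \right)} = \frac{2 f}{-5 + f}$
$\left(s{\left(p \right)} + P{\left(15,20 \right)}\right)^{2} = \left(2 \left(-12\right) \frac{1}{-5 - 12} + \frac{1}{24}\right)^{2} = \left(2 \left(-12\right) \frac{1}{-17} + \frac{1}{24}\right)^{2} = \left(2 \left(-12\right) \left(- \frac{1}{17}\right) + \frac{1}{24}\right)^{2} = \left(\frac{24}{17} + \frac{1}{24}\right)^{2} = \left(\frac{593}{408}\right)^{2} = \frac{351649}{166464}$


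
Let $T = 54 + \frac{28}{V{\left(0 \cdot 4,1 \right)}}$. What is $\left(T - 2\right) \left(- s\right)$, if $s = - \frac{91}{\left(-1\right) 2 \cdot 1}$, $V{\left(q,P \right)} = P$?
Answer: $-3640$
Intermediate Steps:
$s = \frac{91}{2}$ ($s = - \frac{91}{\left(-2\right) 1} = - \frac{91}{-2} = \left(-91\right) \left(- \frac{1}{2}\right) = \frac{91}{2} \approx 45.5$)
$T = 82$ ($T = 54 + \frac{28}{1} = 54 + 28 \cdot 1 = 54 + 28 = 82$)
$\left(T - 2\right) \left(- s\right) = \left(82 - 2\right) \left(\left(-1\right) \frac{91}{2}\right) = 80 \left(- \frac{91}{2}\right) = -3640$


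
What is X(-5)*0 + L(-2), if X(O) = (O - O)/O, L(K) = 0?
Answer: 0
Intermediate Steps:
X(O) = 0 (X(O) = 0/O = 0)
X(-5)*0 + L(-2) = 0*0 + 0 = 0 + 0 = 0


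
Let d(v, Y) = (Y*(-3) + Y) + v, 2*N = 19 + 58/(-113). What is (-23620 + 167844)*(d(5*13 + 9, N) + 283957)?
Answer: 4628640540736/113 ≈ 4.0961e+10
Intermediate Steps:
N = 2089/226 (N = (19 + 58/(-113))/2 = (19 + 58*(-1/113))/2 = (19 - 58/113)/2 = (½)*(2089/113) = 2089/226 ≈ 9.2434)
d(v, Y) = v - 2*Y (d(v, Y) = (-3*Y + Y) + v = -2*Y + v = v - 2*Y)
(-23620 + 167844)*(d(5*13 + 9, N) + 283957) = (-23620 + 167844)*(((5*13 + 9) - 2*2089/226) + 283957) = 144224*(((65 + 9) - 2089/113) + 283957) = 144224*((74 - 2089/113) + 283957) = 144224*(6273/113 + 283957) = 144224*(32093414/113) = 4628640540736/113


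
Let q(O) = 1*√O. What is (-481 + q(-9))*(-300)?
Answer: 144300 - 900*I ≈ 1.443e+5 - 900.0*I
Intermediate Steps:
q(O) = √O
(-481 + q(-9))*(-300) = (-481 + √(-9))*(-300) = (-481 + 3*I)*(-300) = 144300 - 900*I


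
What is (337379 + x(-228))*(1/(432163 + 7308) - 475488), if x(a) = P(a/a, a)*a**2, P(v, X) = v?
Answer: -81362533320308461/439471 ≈ -1.8514e+11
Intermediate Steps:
x(a) = a**2 (x(a) = (a/a)*a**2 = 1*a**2 = a**2)
(337379 + x(-228))*(1/(432163 + 7308) - 475488) = (337379 + (-228)**2)*(1/(432163 + 7308) - 475488) = (337379 + 51984)*(1/439471 - 475488) = 389363*(1/439471 - 475488) = 389363*(-208963186847/439471) = -81362533320308461/439471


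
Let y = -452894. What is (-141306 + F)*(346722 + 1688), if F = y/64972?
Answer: -799721702460415/16243 ≈ -4.9235e+10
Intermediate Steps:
F = -226447/32486 (F = -452894/64972 = -452894*1/64972 = -226447/32486 ≈ -6.9706)
(-141306 + F)*(346722 + 1688) = (-141306 - 226447/32486)*(346722 + 1688) = -4590693163/32486*348410 = -799721702460415/16243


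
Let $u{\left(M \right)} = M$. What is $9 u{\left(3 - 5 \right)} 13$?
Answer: $-234$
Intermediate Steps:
$9 u{\left(3 - 5 \right)} 13 = 9 \left(3 - 5\right) 13 = 9 \left(-2\right) 13 = \left(-18\right) 13 = -234$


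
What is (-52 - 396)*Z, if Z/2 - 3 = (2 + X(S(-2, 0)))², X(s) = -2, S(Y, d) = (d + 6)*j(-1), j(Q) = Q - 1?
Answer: -2688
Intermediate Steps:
j(Q) = -1 + Q
S(Y, d) = -12 - 2*d (S(Y, d) = (d + 6)*(-1 - 1) = (6 + d)*(-2) = -12 - 2*d)
Z = 6 (Z = 6 + 2*(2 - 2)² = 6 + 2*0² = 6 + 2*0 = 6 + 0 = 6)
(-52 - 396)*Z = (-52 - 396)*6 = -448*6 = -2688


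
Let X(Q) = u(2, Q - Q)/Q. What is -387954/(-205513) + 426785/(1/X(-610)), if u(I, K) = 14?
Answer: -17538592399/1790899 ≈ -9793.2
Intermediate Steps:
X(Q) = 14/Q
-387954/(-205513) + 426785/(1/X(-610)) = -387954/(-205513) + 426785/(1/(14/(-610))) = -387954*(-1/205513) + 426785/(1/(14*(-1/610))) = 55422/29359 + 426785/(1/(-7/305)) = 55422/29359 + 426785/(-305/7) = 55422/29359 + 426785*(-7/305) = 55422/29359 - 597499/61 = -17538592399/1790899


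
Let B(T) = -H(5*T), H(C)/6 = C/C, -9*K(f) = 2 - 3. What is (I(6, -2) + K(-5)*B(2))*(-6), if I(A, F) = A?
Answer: -32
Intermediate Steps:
K(f) = ⅑ (K(f) = -(2 - 3)/9 = -⅑*(-1) = ⅑)
H(C) = 6 (H(C) = 6*(C/C) = 6*1 = 6)
B(T) = -6 (B(T) = -1*6 = -6)
(I(6, -2) + K(-5)*B(2))*(-6) = (6 + (⅑)*(-6))*(-6) = (6 - ⅔)*(-6) = (16/3)*(-6) = -32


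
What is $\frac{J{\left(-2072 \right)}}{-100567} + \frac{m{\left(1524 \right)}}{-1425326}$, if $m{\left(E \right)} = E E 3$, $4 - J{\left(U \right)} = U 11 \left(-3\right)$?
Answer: $- \frac{301635556252}{71670379921} \approx -4.2086$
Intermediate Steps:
$J{\left(U \right)} = 4 + 33 U$ ($J{\left(U \right)} = 4 - U 11 \left(-3\right) = 4 - 11 U \left(-3\right) = 4 - - 33 U = 4 + 33 U$)
$m{\left(E \right)} = 3 E^{2}$ ($m{\left(E \right)} = E^{2} \cdot 3 = 3 E^{2}$)
$\frac{J{\left(-2072 \right)}}{-100567} + \frac{m{\left(1524 \right)}}{-1425326} = \frac{4 + 33 \left(-2072\right)}{-100567} + \frac{3 \cdot 1524^{2}}{-1425326} = \left(4 - 68376\right) \left(- \frac{1}{100567}\right) + 3 \cdot 2322576 \left(- \frac{1}{1425326}\right) = \left(-68372\right) \left(- \frac{1}{100567}\right) + 6967728 \left(- \frac{1}{1425326}\right) = \frac{68372}{100567} - \frac{3483864}{712663} = - \frac{301635556252}{71670379921}$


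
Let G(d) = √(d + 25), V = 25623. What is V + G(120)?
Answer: 25623 + √145 ≈ 25635.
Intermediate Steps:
G(d) = √(25 + d)
V + G(120) = 25623 + √(25 + 120) = 25623 + √145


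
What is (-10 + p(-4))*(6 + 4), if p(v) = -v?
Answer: -60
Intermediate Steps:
(-10 + p(-4))*(6 + 4) = (-10 - 1*(-4))*(6 + 4) = (-10 + 4)*10 = -6*10 = -60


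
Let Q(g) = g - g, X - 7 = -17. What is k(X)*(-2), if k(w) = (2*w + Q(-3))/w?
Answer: -4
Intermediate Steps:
X = -10 (X = 7 - 17 = -10)
Q(g) = 0
k(w) = 2 (k(w) = (2*w + 0)/w = (2*w)/w = 2)
k(X)*(-2) = 2*(-2) = -4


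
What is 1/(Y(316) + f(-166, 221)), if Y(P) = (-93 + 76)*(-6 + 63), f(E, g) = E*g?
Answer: -1/37655 ≈ -2.6557e-5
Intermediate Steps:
Y(P) = -969 (Y(P) = -17*57 = -969)
1/(Y(316) + f(-166, 221)) = 1/(-969 - 166*221) = 1/(-969 - 36686) = 1/(-37655) = -1/37655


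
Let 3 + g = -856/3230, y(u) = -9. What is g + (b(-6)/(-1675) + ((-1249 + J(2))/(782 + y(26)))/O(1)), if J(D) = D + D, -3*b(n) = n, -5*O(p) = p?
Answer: 2001911552/418212325 ≈ 4.7868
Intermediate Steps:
O(p) = -p/5
b(n) = -n/3
J(D) = 2*D
g = -5273/1615 (g = -3 - 856/3230 = -3 - 856*1/3230 = -3 - 428/1615 = -5273/1615 ≈ -3.2650)
g + (b(-6)/(-1675) + ((-1249 + J(2))/(782 + y(26)))/O(1)) = -5273/1615 + (-⅓*(-6)/(-1675) + ((-1249 + 2*2)/(782 - 9))/((-⅕*1))) = -5273/1615 + (2*(-1/1675) + ((-1249 + 4)/773)/(-⅕)) = -5273/1615 + (-2/1675 - 1245*1/773*(-5)) = -5273/1615 + (-2/1675 - 1245/773*(-5)) = -5273/1615 + (-2/1675 + 6225/773) = -5273/1615 + 10425329/1294775 = 2001911552/418212325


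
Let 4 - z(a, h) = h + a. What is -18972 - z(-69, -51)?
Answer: -19096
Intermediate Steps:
z(a, h) = 4 - a - h (z(a, h) = 4 - (h + a) = 4 - (a + h) = 4 + (-a - h) = 4 - a - h)
-18972 - z(-69, -51) = -18972 - (4 - 1*(-69) - 1*(-51)) = -18972 - (4 + 69 + 51) = -18972 - 1*124 = -18972 - 124 = -19096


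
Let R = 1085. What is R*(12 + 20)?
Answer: 34720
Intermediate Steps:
R*(12 + 20) = 1085*(12 + 20) = 1085*32 = 34720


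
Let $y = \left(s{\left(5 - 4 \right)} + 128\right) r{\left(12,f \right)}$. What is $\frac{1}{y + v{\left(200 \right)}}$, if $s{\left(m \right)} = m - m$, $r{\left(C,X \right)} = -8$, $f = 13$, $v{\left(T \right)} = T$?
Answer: $- \frac{1}{824} \approx -0.0012136$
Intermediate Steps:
$s{\left(m \right)} = 0$
$y = -1024$ ($y = \left(0 + 128\right) \left(-8\right) = 128 \left(-8\right) = -1024$)
$\frac{1}{y + v{\left(200 \right)}} = \frac{1}{-1024 + 200} = \frac{1}{-824} = - \frac{1}{824}$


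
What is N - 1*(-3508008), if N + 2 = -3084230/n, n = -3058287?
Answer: 10728492229952/3058287 ≈ 3.5080e+6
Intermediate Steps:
N = -3032344/3058287 (N = -2 - 3084230/(-3058287) = -2 - 3084230*(-1/3058287) = -2 + 3084230/3058287 = -3032344/3058287 ≈ -0.99152)
N - 1*(-3508008) = -3032344/3058287 - 1*(-3508008) = -3032344/3058287 + 3508008 = 10728492229952/3058287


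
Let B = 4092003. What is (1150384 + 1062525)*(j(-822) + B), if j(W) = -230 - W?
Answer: 9056540308855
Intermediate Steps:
(1150384 + 1062525)*(j(-822) + B) = (1150384 + 1062525)*((-230 - 1*(-822)) + 4092003) = 2212909*((-230 + 822) + 4092003) = 2212909*(592 + 4092003) = 2212909*4092595 = 9056540308855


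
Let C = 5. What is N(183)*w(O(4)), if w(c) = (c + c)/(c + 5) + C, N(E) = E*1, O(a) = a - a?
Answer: 915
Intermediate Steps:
O(a) = 0
N(E) = E
w(c) = 5 + 2*c/(5 + c) (w(c) = (c + c)/(c + 5) + 5 = (2*c)/(5 + c) + 5 = 2*c/(5 + c) + 5 = 5 + 2*c/(5 + c))
N(183)*w(O(4)) = 183*((25 + 7*0)/(5 + 0)) = 183*((25 + 0)/5) = 183*((1/5)*25) = 183*5 = 915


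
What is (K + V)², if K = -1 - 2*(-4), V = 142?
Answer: 22201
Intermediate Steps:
K = 7 (K = -1 + 8 = 7)
(K + V)² = (7 + 142)² = 149² = 22201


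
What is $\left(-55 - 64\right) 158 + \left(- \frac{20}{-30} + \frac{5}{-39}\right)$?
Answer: $- \frac{244419}{13} \approx -18801.0$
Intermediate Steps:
$\left(-55 - 64\right) 158 + \left(- \frac{20}{-30} + \frac{5}{-39}\right) = \left(-55 - 64\right) 158 + \left(\left(-20\right) \left(- \frac{1}{30}\right) + 5 \left(- \frac{1}{39}\right)\right) = \left(-119\right) 158 + \left(\frac{2}{3} - \frac{5}{39}\right) = -18802 + \frac{7}{13} = - \frac{244419}{13}$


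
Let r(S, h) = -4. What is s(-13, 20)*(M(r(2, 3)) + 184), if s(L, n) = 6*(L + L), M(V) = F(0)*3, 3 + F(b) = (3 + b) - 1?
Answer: -28236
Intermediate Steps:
F(b) = -1 + b (F(b) = -3 + ((3 + b) - 1) = -3 + (2 + b) = -1 + b)
M(V) = -3 (M(V) = (-1 + 0)*3 = -1*3 = -3)
s(L, n) = 12*L (s(L, n) = 6*(2*L) = 12*L)
s(-13, 20)*(M(r(2, 3)) + 184) = (12*(-13))*(-3 + 184) = -156*181 = -28236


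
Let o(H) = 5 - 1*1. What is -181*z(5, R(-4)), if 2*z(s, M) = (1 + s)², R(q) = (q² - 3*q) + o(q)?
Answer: -3258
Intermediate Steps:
o(H) = 4 (o(H) = 5 - 1 = 4)
R(q) = 4 + q² - 3*q (R(q) = (q² - 3*q) + 4 = 4 + q² - 3*q)
z(s, M) = (1 + s)²/2
-181*z(5, R(-4)) = -181*(1 + 5)²/2 = -181*6²/2 = -181*36/2 = -181*18 = -3258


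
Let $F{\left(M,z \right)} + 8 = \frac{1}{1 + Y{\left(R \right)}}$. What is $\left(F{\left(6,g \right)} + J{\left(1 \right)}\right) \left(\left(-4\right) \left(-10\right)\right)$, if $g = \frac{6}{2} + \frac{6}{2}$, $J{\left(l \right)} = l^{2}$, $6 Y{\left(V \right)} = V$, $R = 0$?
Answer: $-240$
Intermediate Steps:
$Y{\left(V \right)} = \frac{V}{6}$
$g = 6$ ($g = 6 \cdot \frac{1}{2} + 6 \cdot \frac{1}{2} = 3 + 3 = 6$)
$F{\left(M,z \right)} = -7$ ($F{\left(M,z \right)} = -8 + \frac{1}{1 + \frac{1}{6} \cdot 0} = -8 + \frac{1}{1 + 0} = -8 + 1^{-1} = -8 + 1 = -7$)
$\left(F{\left(6,g \right)} + J{\left(1 \right)}\right) \left(\left(-4\right) \left(-10\right)\right) = \left(-7 + 1^{2}\right) \left(\left(-4\right) \left(-10\right)\right) = \left(-7 + 1\right) 40 = \left(-6\right) 40 = -240$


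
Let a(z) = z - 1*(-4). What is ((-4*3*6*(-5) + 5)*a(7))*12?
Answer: 48180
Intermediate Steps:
a(z) = 4 + z (a(z) = z + 4 = 4 + z)
((-4*3*6*(-5) + 5)*a(7))*12 = ((-4*3*6*(-5) + 5)*(4 + 7))*12 = ((-72*(-5) + 5)*11)*12 = ((-4*(-90) + 5)*11)*12 = ((360 + 5)*11)*12 = (365*11)*12 = 4015*12 = 48180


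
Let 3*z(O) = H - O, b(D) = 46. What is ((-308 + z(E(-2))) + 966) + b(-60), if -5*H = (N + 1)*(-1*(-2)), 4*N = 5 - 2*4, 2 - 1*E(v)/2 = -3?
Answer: 21019/30 ≈ 700.63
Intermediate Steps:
E(v) = 10 (E(v) = 4 - 2*(-3) = 4 + 6 = 10)
N = -3/4 (N = (5 - 2*4)/4 = (5 - 8)/4 = (1/4)*(-3) = -3/4 ≈ -0.75000)
H = -1/10 (H = -(-3/4 + 1)*(-1*(-2))/5 = -2/20 = -1/5*1/2 = -1/10 ≈ -0.10000)
z(O) = -1/30 - O/3 (z(O) = (-1/10 - O)/3 = -1/30 - O/3)
((-308 + z(E(-2))) + 966) + b(-60) = ((-308 + (-1/30 - 1/3*10)) + 966) + 46 = ((-308 + (-1/30 - 10/3)) + 966) + 46 = ((-308 - 101/30) + 966) + 46 = (-9341/30 + 966) + 46 = 19639/30 + 46 = 21019/30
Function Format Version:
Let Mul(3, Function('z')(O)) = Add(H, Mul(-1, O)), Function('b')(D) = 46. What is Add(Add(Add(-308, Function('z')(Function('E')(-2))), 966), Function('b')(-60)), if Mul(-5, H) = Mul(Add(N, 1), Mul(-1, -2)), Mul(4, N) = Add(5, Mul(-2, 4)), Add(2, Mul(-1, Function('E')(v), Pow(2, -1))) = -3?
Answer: Rational(21019, 30) ≈ 700.63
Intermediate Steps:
Function('E')(v) = 10 (Function('E')(v) = Add(4, Mul(-2, -3)) = Add(4, 6) = 10)
N = Rational(-3, 4) (N = Mul(Rational(1, 4), Add(5, Mul(-2, 4))) = Mul(Rational(1, 4), Add(5, -8)) = Mul(Rational(1, 4), -3) = Rational(-3, 4) ≈ -0.75000)
H = Rational(-1, 10) (H = Mul(Rational(-1, 5), Mul(Add(Rational(-3, 4), 1), Mul(-1, -2))) = Mul(Rational(-1, 5), Mul(Rational(1, 4), 2)) = Mul(Rational(-1, 5), Rational(1, 2)) = Rational(-1, 10) ≈ -0.10000)
Function('z')(O) = Add(Rational(-1, 30), Mul(Rational(-1, 3), O)) (Function('z')(O) = Mul(Rational(1, 3), Add(Rational(-1, 10), Mul(-1, O))) = Add(Rational(-1, 30), Mul(Rational(-1, 3), O)))
Add(Add(Add(-308, Function('z')(Function('E')(-2))), 966), Function('b')(-60)) = Add(Add(Add(-308, Add(Rational(-1, 30), Mul(Rational(-1, 3), 10))), 966), 46) = Add(Add(Add(-308, Add(Rational(-1, 30), Rational(-10, 3))), 966), 46) = Add(Add(Add(-308, Rational(-101, 30)), 966), 46) = Add(Add(Rational(-9341, 30), 966), 46) = Add(Rational(19639, 30), 46) = Rational(21019, 30)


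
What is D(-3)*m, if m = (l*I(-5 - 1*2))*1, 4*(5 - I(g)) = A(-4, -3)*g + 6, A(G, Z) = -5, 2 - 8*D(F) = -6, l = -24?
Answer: 126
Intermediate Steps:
D(F) = 1 (D(F) = ¼ - ⅛*(-6) = ¼ + ¾ = 1)
I(g) = 7/2 + 5*g/4 (I(g) = 5 - (-5*g + 6)/4 = 5 - (6 - 5*g)/4 = 5 + (-3/2 + 5*g/4) = 7/2 + 5*g/4)
m = 126 (m = -24*(7/2 + 5*(-5 - 1*2)/4)*1 = -24*(7/2 + 5*(-5 - 2)/4)*1 = -24*(7/2 + (5/4)*(-7))*1 = -24*(7/2 - 35/4)*1 = -24*(-21/4)*1 = 126*1 = 126)
D(-3)*m = 1*126 = 126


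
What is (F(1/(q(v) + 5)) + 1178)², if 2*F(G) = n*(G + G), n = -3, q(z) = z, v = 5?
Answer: 138697729/100 ≈ 1.3870e+6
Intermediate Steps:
F(G) = -3*G (F(G) = (-3*(G + G))/2 = (-6*G)/2 = -3*G)
(F(1/(q(v) + 5)) + 1178)² = (-3/(5 + 5) + 1178)² = (-3/10 + 1178)² = (11777/10)² = 138697729/100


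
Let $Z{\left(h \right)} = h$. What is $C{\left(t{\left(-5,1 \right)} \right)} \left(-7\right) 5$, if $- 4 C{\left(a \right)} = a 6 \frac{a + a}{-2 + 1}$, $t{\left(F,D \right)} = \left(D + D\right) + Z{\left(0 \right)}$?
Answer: $-420$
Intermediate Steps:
$t{\left(F,D \right)} = 2 D$ ($t{\left(F,D \right)} = \left(D + D\right) + 0 = 2 D + 0 = 2 D$)
$C{\left(a \right)} = 3 a^{2}$ ($C{\left(a \right)} = - \frac{a 6 \frac{a + a}{-2 + 1}}{4} = - \frac{6 a \frac{2 a}{-1}}{4} = - \frac{6 a 2 a \left(-1\right)}{4} = - \frac{6 a \left(- 2 a\right)}{4} = - \frac{\left(-12\right) a^{2}}{4} = 3 a^{2}$)
$C{\left(t{\left(-5,1 \right)} \right)} \left(-7\right) 5 = 3 \left(2 \cdot 1\right)^{2} \left(-7\right) 5 = 3 \cdot 2^{2} \left(-7\right) 5 = 3 \cdot 4 \left(-7\right) 5 = 12 \left(-7\right) 5 = \left(-84\right) 5 = -420$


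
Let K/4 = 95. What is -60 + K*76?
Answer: 28820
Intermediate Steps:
K = 380 (K = 4*95 = 380)
-60 + K*76 = -60 + 380*76 = -60 + 28880 = 28820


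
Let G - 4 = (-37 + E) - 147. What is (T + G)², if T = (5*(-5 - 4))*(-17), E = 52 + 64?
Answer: 491401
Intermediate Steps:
E = 116
G = -64 (G = 4 + ((-37 + 116) - 147) = 4 + (79 - 147) = 4 - 68 = -64)
T = 765 (T = (5*(-9))*(-17) = -45*(-17) = 765)
(T + G)² = (765 - 64)² = 701² = 491401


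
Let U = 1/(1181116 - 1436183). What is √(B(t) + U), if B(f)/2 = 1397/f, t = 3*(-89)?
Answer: I*√48534032233916385/68102889 ≈ 3.2349*I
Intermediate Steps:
t = -267
B(f) = 2794/f (B(f) = 2*(1397/f) = 2794/f)
U = -1/255067 (U = 1/(-255067) = -1/255067 ≈ -3.9205e-6)
√(B(t) + U) = √(2794/(-267) - 1/255067) = √(2794*(-1/267) - 1/255067) = √(-2794/267 - 1/255067) = √(-712657465/68102889) = I*√48534032233916385/68102889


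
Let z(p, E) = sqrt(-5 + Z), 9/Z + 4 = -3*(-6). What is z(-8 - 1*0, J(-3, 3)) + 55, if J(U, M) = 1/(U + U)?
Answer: 55 + I*sqrt(854)/14 ≈ 55.0 + 2.0874*I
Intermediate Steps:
Z = 9/14 (Z = 9/(-4 - 3*(-6)) = 9/(-4 + 18) = 9/14 ≈ 0.64286)
J(U, M) = 1/(2*U)
z(p, E) = I*sqrt(854)/14 (z(p, E) = sqrt(-5 + 9/14) = sqrt(-61/14) = I*sqrt(854)/14)
z(-8 - 1*0, J(-3, 3)) + 55 = I*sqrt(854)/14 + 55 = 55 + I*sqrt(854)/14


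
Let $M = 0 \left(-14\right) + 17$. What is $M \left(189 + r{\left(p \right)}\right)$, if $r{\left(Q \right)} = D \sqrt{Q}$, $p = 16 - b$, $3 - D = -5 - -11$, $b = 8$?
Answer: $3213 - 102 \sqrt{2} \approx 3068.8$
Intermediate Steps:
$M = 17$ ($M = 0 + 17 = 17$)
$D = -3$ ($D = 3 - \left(-5 - -11\right) = 3 - \left(-5 + 11\right) = 3 - 6 = -3$)
$p = 8$ ($p = 16 - 8 = 8$)
$r{\left(Q \right)} = - 3 \sqrt{Q}$
$M \left(189 + r{\left(p \right)}\right) = 17 \left(189 - 3 \sqrt{8}\right) = 17 \left(189 - 3 \cdot 2 \sqrt{2}\right) = 17 \left(189 - 6 \sqrt{2}\right) = 3213 - 102 \sqrt{2}$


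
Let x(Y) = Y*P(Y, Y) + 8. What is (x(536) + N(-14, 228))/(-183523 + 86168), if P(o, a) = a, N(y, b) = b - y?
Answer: -287546/97355 ≈ -2.9536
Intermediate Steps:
x(Y) = 8 + Y² (x(Y) = Y*Y + 8 = Y² + 8 = 8 + Y²)
(x(536) + N(-14, 228))/(-183523 + 86168) = ((8 + 536²) + (228 - 1*(-14)))/(-183523 + 86168) = ((8 + 287296) + (228 + 14))/(-97355) = (287304 + 242)*(-1/97355) = 287546*(-1/97355) = -287546/97355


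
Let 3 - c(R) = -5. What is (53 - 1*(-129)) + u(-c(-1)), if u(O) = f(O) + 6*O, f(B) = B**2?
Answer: 198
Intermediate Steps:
c(R) = 8 (c(R) = 3 - 1*(-5) = 3 + 5 = 8)
u(O) = O**2 + 6*O
(53 - 1*(-129)) + u(-c(-1)) = (53 - 1*(-129)) + (-1*8)*(6 - 1*8) = (53 + 129) - 8*(6 - 8) = 182 - 8*(-2) = 182 + 16 = 198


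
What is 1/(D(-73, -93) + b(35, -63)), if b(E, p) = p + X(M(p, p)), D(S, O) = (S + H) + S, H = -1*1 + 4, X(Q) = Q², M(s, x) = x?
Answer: 1/3763 ≈ 0.00026575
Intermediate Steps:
H = 3 (H = -1 + 4 = 3)
D(S, O) = 3 + 2*S (D(S, O) = (S + 3) + S = (3 + S) + S = 3 + 2*S)
b(E, p) = p + p²
1/(D(-73, -93) + b(35, -63)) = 1/((3 + 2*(-73)) - 63*(1 - 63)) = 1/((3 - 146) - 63*(-62)) = 1/(-143 + 3906) = 1/3763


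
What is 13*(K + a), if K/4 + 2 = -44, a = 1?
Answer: -2379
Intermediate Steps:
K = -184 (K = -8 + 4*(-44) = -8 - 176 = -184)
13*(K + a) = 13*(-184 + 1) = 13*(-183) = -2379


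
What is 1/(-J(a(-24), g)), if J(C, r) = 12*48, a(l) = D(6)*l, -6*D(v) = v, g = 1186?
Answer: -1/576 ≈ -0.0017361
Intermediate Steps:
D(v) = -v/6
a(l) = -l (a(l) = (-⅙*6)*l = -l)
J(C, r) = 576
1/(-J(a(-24), g)) = 1/(-1*576) = 1/(-576) = -1/576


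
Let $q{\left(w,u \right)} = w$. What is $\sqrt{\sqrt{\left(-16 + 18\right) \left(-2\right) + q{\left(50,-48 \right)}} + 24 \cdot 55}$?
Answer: $\sqrt{1320 + \sqrt{46}} \approx 36.425$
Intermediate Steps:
$\sqrt{\sqrt{\left(-16 + 18\right) \left(-2\right) + q{\left(50,-48 \right)}} + 24 \cdot 55} = \sqrt{\sqrt{\left(-16 + 18\right) \left(-2\right) + 50} + 24 \cdot 55} = \sqrt{\sqrt{2 \left(-2\right) + 50} + 1320} = \sqrt{\sqrt{-4 + 50} + 1320} = \sqrt{\sqrt{46} + 1320} = \sqrt{1320 + \sqrt{46}}$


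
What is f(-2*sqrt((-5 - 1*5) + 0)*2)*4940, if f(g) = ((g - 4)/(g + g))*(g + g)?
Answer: -19760 - 19760*I*sqrt(10) ≈ -19760.0 - 62487.0*I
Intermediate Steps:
f(g) = -4 + g (f(g) = ((-4 + g)/((2*g)))*(2*g) = ((-4 + g)*(1/(2*g)))*(2*g) = ((-4 + g)/(2*g))*(2*g) = -4 + g)
f(-2*sqrt((-5 - 1*5) + 0)*2)*4940 = (-4 - 2*sqrt((-5 - 1*5) + 0)*2)*4940 = (-4 - 2*sqrt((-5 - 5) + 0)*2)*4940 = (-4 - 2*sqrt(-10 + 0)*2)*4940 = (-4 - 2*I*sqrt(10)*2)*4940 = (-4 - 4*I*sqrt(10))*4940 = -19760 - 19760*I*sqrt(10)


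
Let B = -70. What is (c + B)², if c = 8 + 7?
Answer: 3025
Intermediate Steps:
c = 15
(c + B)² = (15 - 70)² = (-55)² = 3025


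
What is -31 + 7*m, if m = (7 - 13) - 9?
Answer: -136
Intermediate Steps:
m = -15 (m = -6 - 9 = -15)
-31 + 7*m = -31 + 7*(-15) = -31 - 105 = -136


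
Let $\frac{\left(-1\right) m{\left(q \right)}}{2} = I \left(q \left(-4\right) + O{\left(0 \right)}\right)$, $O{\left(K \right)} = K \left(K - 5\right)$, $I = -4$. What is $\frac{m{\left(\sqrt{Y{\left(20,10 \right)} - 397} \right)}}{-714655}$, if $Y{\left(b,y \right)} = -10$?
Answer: $\frac{32 i \sqrt{407}}{714655} \approx 0.00090334 i$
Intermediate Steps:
$O{\left(K \right)} = K \left(-5 + K\right)$
$m{\left(q \right)} = - 32 q$ ($m{\left(q \right)} = - 2 \left(- 4 \left(q \left(-4\right) + 0 \left(-5 + 0\right)\right)\right) = - 2 \left(- 4 \left(- 4 q + 0 \left(-5\right)\right)\right) = - 2 \left(- 4 \left(- 4 q + 0\right)\right) = - 2 \left(- 4 \left(- 4 q\right)\right) = - 2 \cdot 16 q = - 32 q$)
$\frac{m{\left(\sqrt{Y{\left(20,10 \right)} - 397} \right)}}{-714655} = \frac{\left(-32\right) \sqrt{-10 - 397}}{-714655} = - 32 \sqrt{-407} \left(- \frac{1}{714655}\right) = - 32 i \sqrt{407} \left(- \frac{1}{714655}\right) = \frac{32 i \sqrt{407}}{714655}$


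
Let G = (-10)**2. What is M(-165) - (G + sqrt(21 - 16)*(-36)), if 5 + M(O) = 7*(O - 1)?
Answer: -1267 + 36*sqrt(5) ≈ -1186.5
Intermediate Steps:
M(O) = -12 + 7*O (M(O) = -5 + 7*(O - 1) = -5 + 7*(-1 + O) = -5 + (-7 + 7*O) = -12 + 7*O)
G = 100
M(-165) - (G + sqrt(21 - 16)*(-36)) = (-12 + 7*(-165)) - (100 + sqrt(21 - 16)*(-36)) = (-12 - 1155) - (100 + sqrt(5)*(-36)) = -1167 - (100 - 36*sqrt(5)) = -1167 + (-100 + 36*sqrt(5)) = -1267 + 36*sqrt(5)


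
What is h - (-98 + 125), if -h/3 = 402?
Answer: -1233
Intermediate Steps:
h = -1206 (h = -3*402 = -1206)
h - (-98 + 125) = -1206 - (-98 + 125) = -1206 - 1*27 = -1206 - 27 = -1233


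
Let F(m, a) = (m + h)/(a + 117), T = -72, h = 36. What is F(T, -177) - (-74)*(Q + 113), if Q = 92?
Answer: 75853/5 ≈ 15171.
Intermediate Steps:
F(m, a) = (36 + m)/(117 + a) (F(m, a) = (m + 36)/(a + 117) = (36 + m)/(117 + a))
F(T, -177) - (-74)*(Q + 113) = (36 - 72)/(117 - 177) - (-74)*(92 + 113) = -36/(-60) - (-74)*205 = -1/60*(-36) - 1*(-15170) = ⅗ + 15170 = 75853/5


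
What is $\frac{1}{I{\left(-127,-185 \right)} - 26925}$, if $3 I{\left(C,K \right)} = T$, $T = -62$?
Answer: $- \frac{3}{80837} \approx -3.7112 \cdot 10^{-5}$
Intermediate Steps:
$I{\left(C,K \right)} = - \frac{62}{3}$ ($I{\left(C,K \right)} = \frac{1}{3} \left(-62\right) = - \frac{62}{3}$)
$\frac{1}{I{\left(-127,-185 \right)} - 26925} = \frac{1}{- \frac{62}{3} - 26925} = \frac{1}{- \frac{80837}{3}} = - \frac{3}{80837}$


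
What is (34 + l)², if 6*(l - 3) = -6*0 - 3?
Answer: 5329/4 ≈ 1332.3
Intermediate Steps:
l = 5/2 (l = 3 + (-6*0 - 3)/6 = 3 + (0 - 3)/6 = 3 + (⅙)*(-3) = 3 - ½ = 5/2 ≈ 2.5000)
(34 + l)² = (34 + 5/2)² = (73/2)² = 5329/4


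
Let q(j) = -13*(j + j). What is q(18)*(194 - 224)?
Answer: 14040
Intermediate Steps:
q(j) = -26*j
q(18)*(194 - 224) = (-26*18)*(194 - 224) = -468*(-30) = 14040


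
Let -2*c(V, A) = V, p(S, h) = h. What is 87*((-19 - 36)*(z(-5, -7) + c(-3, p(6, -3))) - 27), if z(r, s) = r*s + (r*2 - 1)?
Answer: -248733/2 ≈ -1.2437e+5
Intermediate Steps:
z(r, s) = -1 + 2*r + r*s (z(r, s) = r*s + (2*r - 1) = r*s + (-1 + 2*r) = -1 + 2*r + r*s)
c(V, A) = -V/2
87*((-19 - 36)*(z(-5, -7) + c(-3, p(6, -3))) - 27) = 87*((-19 - 36)*((-1 + 2*(-5) - 5*(-7)) - ½*(-3)) - 27) = 87*(-55*((-1 - 10 + 35) + 3/2) - 27) = 87*(-55*(24 + 3/2) - 27) = 87*(-55*51/2 - 27) = 87*(-2805/2 - 27) = 87*(-2859/2) = -248733/2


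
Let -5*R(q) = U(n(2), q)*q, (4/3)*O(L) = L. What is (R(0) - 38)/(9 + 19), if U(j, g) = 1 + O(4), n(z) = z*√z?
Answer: -19/14 ≈ -1.3571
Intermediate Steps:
n(z) = z^(3/2)
O(L) = 3*L/4
U(j, g) = 4 (U(j, g) = 1 + (¾)*4 = 1 + 3 = 4)
R(q) = -4*q/5
(R(0) - 38)/(9 + 19) = (-⅘*0 - 38)/(9 + 19) = (0 - 38)/28 = -38*1/28 = -19/14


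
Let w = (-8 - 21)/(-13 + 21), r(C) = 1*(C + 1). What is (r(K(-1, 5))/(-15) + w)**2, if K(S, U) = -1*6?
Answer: 6241/576 ≈ 10.835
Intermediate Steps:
K(S, U) = -6
r(C) = 1 + C (r(C) = 1*(1 + C) = 1 + C)
w = -29/8 ≈ -3.6250
(r(K(-1, 5))/(-15) + w)**2 = ((1 - 6)/(-15) - 29/8)**2 = (-5*(-1/15) - 29/8)**2 = (1/3 - 29/8)**2 = (-79/24)**2 = 6241/576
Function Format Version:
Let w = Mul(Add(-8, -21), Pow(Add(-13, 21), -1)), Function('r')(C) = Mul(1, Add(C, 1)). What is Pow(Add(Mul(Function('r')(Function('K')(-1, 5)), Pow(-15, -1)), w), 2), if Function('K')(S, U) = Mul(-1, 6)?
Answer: Rational(6241, 576) ≈ 10.835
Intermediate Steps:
Function('K')(S, U) = -6
Function('r')(C) = Add(1, C) (Function('r')(C) = Mul(1, Add(1, C)) = Add(1, C))
w = Rational(-29, 8) (w = Mul(-29, Pow(8, -1)) = Mul(-29, Rational(1, 8)) = Rational(-29, 8) ≈ -3.6250)
Pow(Add(Mul(Function('r')(Function('K')(-1, 5)), Pow(-15, -1)), w), 2) = Pow(Add(Mul(Add(1, -6), Pow(-15, -1)), Rational(-29, 8)), 2) = Pow(Add(Mul(-5, Rational(-1, 15)), Rational(-29, 8)), 2) = Pow(Add(Rational(1, 3), Rational(-29, 8)), 2) = Pow(Rational(-79, 24), 2) = Rational(6241, 576)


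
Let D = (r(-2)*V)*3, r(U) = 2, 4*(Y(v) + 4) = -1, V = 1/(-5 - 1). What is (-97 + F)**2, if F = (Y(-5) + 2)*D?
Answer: 143641/16 ≈ 8977.6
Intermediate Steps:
V = -1/6 (V = 1/(-6) = -1/6 ≈ -0.16667)
Y(v) = -17/4 (Y(v) = -4 + (1/4)*(-1) = -4 - 1/4 = -17/4)
D = -1 (D = (2*(-1/6))*3 = -1/3*3 = -1)
F = 9/4 (F = (-17/4 + 2)*(-1) = -9/4*(-1) = 9/4 ≈ 2.2500)
(-97 + F)**2 = (-97 + 9/4)**2 = (-379/4)**2 = 143641/16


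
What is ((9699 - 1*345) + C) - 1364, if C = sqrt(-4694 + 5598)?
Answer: 7990 + 2*sqrt(226) ≈ 8020.1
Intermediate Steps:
C = 2*sqrt(226) (C = sqrt(904) = 2*sqrt(226) ≈ 30.067)
((9699 - 1*345) + C) - 1364 = ((9699 - 1*345) + 2*sqrt(226)) - 1364 = ((9699 - 345) + 2*sqrt(226)) - 1364 = (9354 + 2*sqrt(226)) - 1364 = 7990 + 2*sqrt(226)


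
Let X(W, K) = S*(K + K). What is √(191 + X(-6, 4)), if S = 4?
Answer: √223 ≈ 14.933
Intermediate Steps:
X(W, K) = 8*K (X(W, K) = 4*(K + K) = 4*(2*K) = 8*K)
√(191 + X(-6, 4)) = √(191 + 8*4) = √(191 + 32) = √223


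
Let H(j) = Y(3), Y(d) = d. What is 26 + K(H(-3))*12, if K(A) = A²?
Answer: 134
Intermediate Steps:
H(j) = 3
26 + K(H(-3))*12 = 26 + 3²*12 = 26 + 9*12 = 26 + 108 = 134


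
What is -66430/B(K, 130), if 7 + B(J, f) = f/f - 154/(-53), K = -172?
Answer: 1760395/82 ≈ 21468.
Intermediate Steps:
B(J, f) = -164/53 (B(J, f) = -7 + (f/f - 154/(-53)) = -7 + (1 - 154*(-1/53)) = -7 + (1 + 154/53) = -7 + 207/53 = -164/53)
-66430/B(K, 130) = -66430/(-164/53) = -66430*(-53/164) = 1760395/82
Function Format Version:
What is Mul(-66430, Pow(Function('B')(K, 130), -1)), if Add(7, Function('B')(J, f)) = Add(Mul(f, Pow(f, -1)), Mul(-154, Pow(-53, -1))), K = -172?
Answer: Rational(1760395, 82) ≈ 21468.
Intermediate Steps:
Function('B')(J, f) = Rational(-164, 53) (Function('B')(J, f) = Add(-7, Add(Mul(f, Pow(f, -1)), Mul(-154, Pow(-53, -1)))) = Add(-7, Add(1, Mul(-154, Rational(-1, 53)))) = Add(-7, Add(1, Rational(154, 53))) = Add(-7, Rational(207, 53)) = Rational(-164, 53))
Mul(-66430, Pow(Function('B')(K, 130), -1)) = Mul(-66430, Pow(Rational(-164, 53), -1)) = Mul(-66430, Rational(-53, 164)) = Rational(1760395, 82)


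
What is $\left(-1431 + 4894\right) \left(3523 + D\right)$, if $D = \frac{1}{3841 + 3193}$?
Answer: $\frac{85815851529}{7034} \approx 1.22 \cdot 10^{7}$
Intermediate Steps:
$D = \frac{1}{7034} \approx 0.00014217$
$\left(-1431 + 4894\right) \left(3523 + D\right) = \left(-1431 + 4894\right) \left(3523 + \frac{1}{7034}\right) = 3463 \cdot \frac{24780783}{7034} = \frac{85815851529}{7034}$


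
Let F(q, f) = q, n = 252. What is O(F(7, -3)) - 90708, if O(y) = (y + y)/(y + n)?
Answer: -3356194/37 ≈ -90708.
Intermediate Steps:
O(y) = 2*y/(252 + y) (O(y) = (y + y)/(y + 252) = (2*y)/(252 + y) = 2*y/(252 + y))
O(F(7, -3)) - 90708 = 2*7/(252 + 7) - 90708 = 2*7/259 - 90708 = 2*7*(1/259) - 90708 = 2/37 - 90708 = -3356194/37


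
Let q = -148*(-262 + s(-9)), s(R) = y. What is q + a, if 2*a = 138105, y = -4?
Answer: 216841/2 ≈ 1.0842e+5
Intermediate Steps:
s(R) = -4
q = 39368 (q = -148*(-262 - 4) = -148*(-266) = 39368)
a = 138105/2 (a = (½)*138105 = 138105/2 ≈ 69053.)
q + a = 39368 + 138105/2 = 216841/2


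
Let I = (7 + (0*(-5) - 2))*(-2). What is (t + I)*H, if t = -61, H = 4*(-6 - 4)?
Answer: 2840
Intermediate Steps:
H = -40 (H = 4*(-10) = -40)
I = -10 (I = (7 + (0 - 2))*(-2) = (7 - 2)*(-2) = 5*(-2) = -10)
(t + I)*H = (-61 - 10)*(-40) = -71*(-40) = 2840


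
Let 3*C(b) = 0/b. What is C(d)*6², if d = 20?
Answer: 0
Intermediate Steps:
C(b) = 0 (C(b) = (0/b)/3 = (⅓)*0 = 0)
C(d)*6² = 0*6² = 0*36 = 0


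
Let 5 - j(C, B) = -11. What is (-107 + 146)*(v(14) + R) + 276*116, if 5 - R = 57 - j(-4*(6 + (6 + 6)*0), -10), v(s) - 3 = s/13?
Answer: 30771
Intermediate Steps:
j(C, B) = 16 (j(C, B) = 5 - 1*(-11) = 5 + 11 = 16)
v(s) = 3 + s/13
R = -36 (R = 5 - (57 - 1*16) = 5 - (57 - 16) = 5 - 1*41 = 5 - 41 = -36)
(-107 + 146)*(v(14) + R) + 276*116 = (-107 + 146)*((3 + (1/13)*14) - 36) + 276*116 = 39*((3 + 14/13) - 36) + 32016 = 39*(53/13 - 36) + 32016 = 39*(-415/13) + 32016 = -1245 + 32016 = 30771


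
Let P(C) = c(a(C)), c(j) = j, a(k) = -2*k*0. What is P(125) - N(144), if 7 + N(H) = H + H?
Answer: -281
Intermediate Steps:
a(k) = 0
P(C) = 0
N(H) = -7 + 2*H (N(H) = -7 + (H + H) = -7 + 2*H)
P(125) - N(144) = 0 - (-7 + 2*144) = 0 - (-7 + 288) = 0 - 1*281 = 0 - 281 = -281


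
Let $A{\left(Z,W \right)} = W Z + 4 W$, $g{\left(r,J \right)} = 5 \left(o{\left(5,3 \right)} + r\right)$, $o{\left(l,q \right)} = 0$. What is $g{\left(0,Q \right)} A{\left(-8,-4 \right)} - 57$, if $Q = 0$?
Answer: $-57$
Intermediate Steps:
$g{\left(r,J \right)} = 5 r$ ($g{\left(r,J \right)} = 5 \left(0 + r\right) = 5 r$)
$A{\left(Z,W \right)} = 4 W + W Z$
$g{\left(0,Q \right)} A{\left(-8,-4 \right)} - 57 = 5 \cdot 0 \left(- 4 \left(4 - 8\right)\right) - 57 = 0 \left(\left(-4\right) \left(-4\right)\right) - 57 = 0 \cdot 16 - 57 = 0 - 57 = -57$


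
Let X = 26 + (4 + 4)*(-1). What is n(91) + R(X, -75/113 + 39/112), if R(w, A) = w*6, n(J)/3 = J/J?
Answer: 111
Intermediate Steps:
n(J) = 3 (n(J) = 3*(J/J) = 3*1 = 3)
X = 18 (X = 26 + 8*(-1) = 26 - 8 = 18)
R(w, A) = 6*w
n(91) + R(X, -75/113 + 39/112) = 3 + 6*18 = 3 + 108 = 111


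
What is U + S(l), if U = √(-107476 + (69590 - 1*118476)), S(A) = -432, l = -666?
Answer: -432 + I*√156362 ≈ -432.0 + 395.43*I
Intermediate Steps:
U = I*√156362 (U = √(-107476 + (69590 - 118476)) = √(-107476 - 48886) = √(-156362) = I*√156362 ≈ 395.43*I)
U + S(l) = I*√156362 - 432 = -432 + I*√156362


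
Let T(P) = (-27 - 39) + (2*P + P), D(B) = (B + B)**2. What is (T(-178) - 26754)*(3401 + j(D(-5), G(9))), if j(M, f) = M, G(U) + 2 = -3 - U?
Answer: -95766354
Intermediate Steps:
G(U) = -5 - U (G(U) = -2 + (-3 - U) = -5 - U)
D(B) = 4*B**2 (D(B) = (2*B)**2 = 4*B**2)
T(P) = -66 + 3*P
(T(-178) - 26754)*(3401 + j(D(-5), G(9))) = ((-66 + 3*(-178)) - 26754)*(3401 + 4*(-5)**2) = ((-66 - 534) - 26754)*(3401 + 4*25) = (-600 - 26754)*(3401 + 100) = -27354*3501 = -95766354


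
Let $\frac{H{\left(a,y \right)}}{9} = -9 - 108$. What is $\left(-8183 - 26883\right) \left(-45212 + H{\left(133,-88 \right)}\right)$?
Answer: $1622328490$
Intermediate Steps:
$H{\left(a,y \right)} = -1053$ ($H{\left(a,y \right)} = 9 \left(-9 - 108\right) = 9 \left(-117\right) = -1053$)
$\left(-8183 - 26883\right) \left(-45212 + H{\left(133,-88 \right)}\right) = \left(-8183 - 26883\right) \left(-45212 - 1053\right) = \left(-35066\right) \left(-46265\right) = 1622328490$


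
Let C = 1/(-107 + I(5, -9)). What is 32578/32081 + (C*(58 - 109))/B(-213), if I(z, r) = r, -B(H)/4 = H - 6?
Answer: 157718199/155235376 ≈ 1.0160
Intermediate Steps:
B(H) = 24 - 4*H (B(H) = -4*(H - 6) = -4*(-6 + H) = 24 - 4*H)
C = -1/116 (C = 1/(-107 - 9) = 1/(-116) = -1/116 ≈ -0.0086207)
32578/32081 + (C*(58 - 109))/B(-213) = 32578/32081 + (-(58 - 109)/116)/(24 - 4*(-213)) = 32578*(1/32081) + (-1/116*(-51))/(24 + 852) = 4654/4583 + (51/116)/876 = 4654/4583 + (51/116)*(1/876) = 4654/4583 + 17/33872 = 157718199/155235376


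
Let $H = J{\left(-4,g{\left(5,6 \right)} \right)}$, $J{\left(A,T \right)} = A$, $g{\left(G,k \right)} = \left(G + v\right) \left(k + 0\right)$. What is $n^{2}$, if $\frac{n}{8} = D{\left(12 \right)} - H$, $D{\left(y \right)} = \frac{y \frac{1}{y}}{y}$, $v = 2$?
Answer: $\frac{9604}{9} \approx 1067.1$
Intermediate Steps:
$g{\left(G,k \right)} = k \left(2 + G\right)$ ($g{\left(G,k \right)} = \left(G + 2\right) \left(k + 0\right) = \left(2 + G\right) k = k \left(2 + G\right)$)
$H = -4$
$D{\left(y \right)} = \frac{1}{y}$ ($D{\left(y \right)} = 1 \frac{1}{y} = \frac{1}{y}$)
$n = \frac{98}{3}$ ($n = 8 \left(\frac{1}{12} - -4\right) = 8 \left(\frac{1}{12} + 4\right) = 8 \cdot \frac{49}{12} = \frac{98}{3} \approx 32.667$)
$n^{2} = \left(\frac{98}{3}\right)^{2} = \frac{9604}{9}$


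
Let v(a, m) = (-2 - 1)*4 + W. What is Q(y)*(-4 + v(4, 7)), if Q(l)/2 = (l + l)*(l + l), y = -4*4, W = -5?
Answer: -43008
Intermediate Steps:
y = -16
Q(l) = 8*l**2 (Q(l) = 2*((l + l)*(l + l)) = 2*((2*l)*(2*l)) = 2*(4*l**2) = 8*l**2)
v(a, m) = -17 (v(a, m) = (-2 - 1)*4 - 5 = -3*4 - 5 = -12 - 5 = -17)
Q(y)*(-4 + v(4, 7)) = (8*(-16)**2)*(-4 - 17) = (8*256)*(-21) = 2048*(-21) = -43008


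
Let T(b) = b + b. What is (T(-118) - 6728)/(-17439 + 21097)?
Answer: -3482/1829 ≈ -1.9038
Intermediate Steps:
T(b) = 2*b
(T(-118) - 6728)/(-17439 + 21097) = (2*(-118) - 6728)/(-17439 + 21097) = (-236 - 6728)/3658 = -6964*1/3658 = -3482/1829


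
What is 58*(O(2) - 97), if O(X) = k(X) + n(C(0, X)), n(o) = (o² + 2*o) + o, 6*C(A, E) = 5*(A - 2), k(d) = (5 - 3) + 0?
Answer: -50750/9 ≈ -5638.9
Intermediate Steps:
k(d) = 2 (k(d) = 2 + 0 = 2)
C(A, E) = -5/3 + 5*A/6 (C(A, E) = (5*(A - 2))/6 = (5*(-2 + A))/6 = (-10 + 5*A)/6 = -5/3 + 5*A/6)
n(o) = o² + 3*o
O(X) = -2/9 (O(X) = 2 + (-5/3 + (⅚)*0)*(3 + (-5/3 + (⅚)*0)) = 2 + (-5/3 + 0)*(3 + (-5/3 + 0)) = 2 - 5*(3 - 5/3)/3 = 2 - 5/3*4/3 = 2 - 20/9 = -2/9)
58*(O(2) - 97) = 58*(-2/9 - 97) = 58*(-875/9) = -50750/9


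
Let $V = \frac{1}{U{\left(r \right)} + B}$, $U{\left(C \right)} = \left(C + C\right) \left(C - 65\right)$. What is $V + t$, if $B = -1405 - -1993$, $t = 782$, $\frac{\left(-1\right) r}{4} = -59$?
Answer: $\frac{63576601}{81300} \approx 782.0$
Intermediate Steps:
$r = 236$ ($r = \left(-4\right) \left(-59\right) = 236$)
$U{\left(C \right)} = 2 C \left(-65 + C\right)$
$B = 588$ ($B = -1405 + 1993 = 588$)
$V = \frac{1}{81300}$ ($V = \frac{1}{2 \cdot 236 \left(-65 + 236\right) + 588} = \frac{1}{2 \cdot 236 \cdot 171 + 588} = \frac{1}{80712 + 588} = \frac{1}{81300} \approx 1.23 \cdot 10^{-5}$)
$V + t = \frac{1}{81300} + 782 = \frac{63576601}{81300}$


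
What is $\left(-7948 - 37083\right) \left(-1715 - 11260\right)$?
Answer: $584277225$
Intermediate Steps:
$\left(-7948 - 37083\right) \left(-1715 - 11260\right) = \left(-45031\right) \left(-12975\right) = 584277225$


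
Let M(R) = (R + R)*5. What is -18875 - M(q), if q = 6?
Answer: -18935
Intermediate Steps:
M(R) = 10*R (M(R) = (2*R)*5 = 10*R)
-18875 - M(q) = -18875 - 10*6 = -18875 - 1*60 = -18875 - 60 = -18935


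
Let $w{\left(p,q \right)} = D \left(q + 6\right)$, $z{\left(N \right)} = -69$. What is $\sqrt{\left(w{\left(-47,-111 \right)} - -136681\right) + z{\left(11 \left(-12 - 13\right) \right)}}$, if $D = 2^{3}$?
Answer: $2 \sqrt{33943} \approx 368.47$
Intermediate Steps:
$D = 8$
$w{\left(p,q \right)} = 48 + 8 q$ ($w{\left(p,q \right)} = 8 \left(q + 6\right) = 8 \left(6 + q\right) = 48 + 8 q$)
$\sqrt{\left(w{\left(-47,-111 \right)} - -136681\right) + z{\left(11 \left(-12 - 13\right) \right)}} = \sqrt{\left(\left(48 + 8 \left(-111\right)\right) - -136681\right) - 69} = \sqrt{\left(\left(48 - 888\right) + 136681\right) - 69} = \sqrt{\left(-840 + 136681\right) - 69} = \sqrt{135841 - 69} = \sqrt{135772} = 2 \sqrt{33943}$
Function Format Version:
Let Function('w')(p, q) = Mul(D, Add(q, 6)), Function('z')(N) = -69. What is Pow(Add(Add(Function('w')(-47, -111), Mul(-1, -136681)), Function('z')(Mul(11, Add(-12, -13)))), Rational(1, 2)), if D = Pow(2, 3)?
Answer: Mul(2, Pow(33943, Rational(1, 2))) ≈ 368.47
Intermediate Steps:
D = 8
Function('w')(p, q) = Add(48, Mul(8, q)) (Function('w')(p, q) = Mul(8, Add(q, 6)) = Mul(8, Add(6, q)) = Add(48, Mul(8, q)))
Pow(Add(Add(Function('w')(-47, -111), Mul(-1, -136681)), Function('z')(Mul(11, Add(-12, -13)))), Rational(1, 2)) = Pow(Add(Add(Add(48, Mul(8, -111)), Mul(-1, -136681)), -69), Rational(1, 2)) = Pow(Add(Add(Add(48, -888), 136681), -69), Rational(1, 2)) = Pow(Add(Add(-840, 136681), -69), Rational(1, 2)) = Pow(Add(135841, -69), Rational(1, 2)) = Pow(135772, Rational(1, 2)) = Mul(2, Pow(33943, Rational(1, 2)))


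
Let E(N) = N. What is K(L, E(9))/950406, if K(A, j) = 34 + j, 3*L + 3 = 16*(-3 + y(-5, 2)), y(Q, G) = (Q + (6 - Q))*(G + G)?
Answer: 43/950406 ≈ 4.5244e-5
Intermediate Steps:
y(Q, G) = 12*G (y(Q, G) = 6*(2*G) = 12*G)
L = 111 (L = -1 + (16*(-3 + 12*2))/3 = -1 + (16*(-3 + 24))/3 = -1 + (16*21)/3 = -1 + (⅓)*336 = -1 + 112 = 111)
K(L, E(9))/950406 = (34 + 9)/950406 = 43*(1/950406) = 43/950406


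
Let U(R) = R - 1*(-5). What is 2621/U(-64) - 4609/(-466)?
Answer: -949455/27494 ≈ -34.533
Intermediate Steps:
U(R) = 5 + R (U(R) = R + 5 = 5 + R)
2621/U(-64) - 4609/(-466) = 2621/(5 - 64) - 4609/(-466) = 2621/(-59) - 4609*(-1/466) = 2621*(-1/59) + 4609/466 = -2621/59 + 4609/466 = -949455/27494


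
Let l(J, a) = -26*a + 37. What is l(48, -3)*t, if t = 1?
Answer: 115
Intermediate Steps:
l(J, a) = 37 - 26*a
l(48, -3)*t = (37 - 26*(-3))*1 = (37 + 78)*1 = 115*1 = 115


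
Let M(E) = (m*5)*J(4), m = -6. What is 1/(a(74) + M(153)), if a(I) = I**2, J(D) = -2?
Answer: 1/5536 ≈ 0.00018064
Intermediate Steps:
M(E) = 60 (M(E) = -6*5*(-2) = -30*(-2) = 60)
1/(a(74) + M(153)) = 1/(74**2 + 60) = 1/(5476 + 60) = 1/5536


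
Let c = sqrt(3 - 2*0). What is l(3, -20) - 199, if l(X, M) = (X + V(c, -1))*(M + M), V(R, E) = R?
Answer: -319 - 40*sqrt(3) ≈ -388.28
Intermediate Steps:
c = sqrt(3) (c = sqrt(3 + 0) = sqrt(3) ≈ 1.7320)
l(X, M) = 2*M*(X + sqrt(3)) (l(X, M) = (X + sqrt(3))*(M + M) = (X + sqrt(3))*(2*M) = 2*M*(X + sqrt(3)))
l(3, -20) - 199 = 2*(-20)*(3 + sqrt(3)) - 199 = (-120 - 40*sqrt(3)) - 199 = -319 - 40*sqrt(3)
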